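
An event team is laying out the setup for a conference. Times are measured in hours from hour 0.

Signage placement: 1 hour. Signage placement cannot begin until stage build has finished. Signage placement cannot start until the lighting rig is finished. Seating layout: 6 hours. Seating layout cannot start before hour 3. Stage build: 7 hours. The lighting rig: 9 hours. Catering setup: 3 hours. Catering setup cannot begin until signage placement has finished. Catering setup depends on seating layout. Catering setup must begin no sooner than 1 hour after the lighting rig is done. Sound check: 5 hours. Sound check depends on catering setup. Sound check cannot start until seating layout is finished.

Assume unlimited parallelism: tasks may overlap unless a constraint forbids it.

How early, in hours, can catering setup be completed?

Seating layout waits on its own release at hour 3, so it starts at hour 3 and finishes at 3 + 6 = hour 9.
The lighting rig can start immediately at hour 0; it finishes at hour 9.
Stage build has no prerequisites, so it starts at hour 0 and finishes at hour 7.
Signage placement has to wait for stage build (finishes hour 7); the lighting rig (finishes hour 9). The latest of these is hour 9, so signage placement runs hour 9 to 9 + 1 = hour 10.
Catering setup has to wait for signage placement (finishes hour 10); seating layout (finishes hour 9); the lighting rig (finishes hour 9, plus 1-hour gap → hour 10). The latest of these is hour 10, so catering setup runs hour 10 to 10 + 3 = hour 13.

13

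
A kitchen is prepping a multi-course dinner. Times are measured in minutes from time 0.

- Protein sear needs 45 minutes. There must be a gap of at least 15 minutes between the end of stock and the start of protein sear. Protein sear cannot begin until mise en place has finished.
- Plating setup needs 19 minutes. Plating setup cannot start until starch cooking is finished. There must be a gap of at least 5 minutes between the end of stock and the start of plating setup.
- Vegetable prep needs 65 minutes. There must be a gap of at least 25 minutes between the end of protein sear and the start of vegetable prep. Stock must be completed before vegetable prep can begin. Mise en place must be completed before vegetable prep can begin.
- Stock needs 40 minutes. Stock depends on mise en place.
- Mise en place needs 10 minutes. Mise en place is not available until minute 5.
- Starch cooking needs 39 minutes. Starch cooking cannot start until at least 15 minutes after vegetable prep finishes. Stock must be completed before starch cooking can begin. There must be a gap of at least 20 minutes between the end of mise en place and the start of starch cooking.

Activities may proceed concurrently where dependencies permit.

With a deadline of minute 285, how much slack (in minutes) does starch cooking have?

7

Mise en place cannot begin until its own release at minute 5. It runs from minute 5 to 5 + 10 = minute 15.
Stock waits on mise en place (finishes minute 15), so it starts at minute 15 and finishes at 15 + 40 = minute 55.
For protein sear: stock (finishes minute 55, plus 15-minute gap → minute 70); mise en place (finishes minute 15). Taking the maximum gives a start of minute 70, and it finishes at 70 + 45 = minute 115.
Vegetable prep needs all of protein sear (finishes minute 115, plus 25-minute gap → minute 140); stock (finishes minute 55); mise en place (finishes minute 15). That puts its earliest start at minute 140; it finishes at 140 + 65 = minute 205.
Starch cooking has to wait for vegetable prep (finishes minute 205, plus 15-minute gap → minute 220); stock (finishes minute 55); mise en place (finishes minute 15, plus 20-minute gap → minute 35). The latest of these is minute 220, so starch cooking runs minute 220 to 220 + 39 = minute 259.

Working backward from the deadline:
Plating setup has no dependents, so it just needs to finish by minute 285. Starting by 285 − 19 = minute 266 achieves that.
Starch cooking must finish before plating setup (must start by minute 266). With a 39-minute duration, starch cooking must start by 266 − 39 = minute 227.
So starch cooking can start as early as minute 220 and as late as minute 227, giving 227 − 220 = 7 minutes of slack.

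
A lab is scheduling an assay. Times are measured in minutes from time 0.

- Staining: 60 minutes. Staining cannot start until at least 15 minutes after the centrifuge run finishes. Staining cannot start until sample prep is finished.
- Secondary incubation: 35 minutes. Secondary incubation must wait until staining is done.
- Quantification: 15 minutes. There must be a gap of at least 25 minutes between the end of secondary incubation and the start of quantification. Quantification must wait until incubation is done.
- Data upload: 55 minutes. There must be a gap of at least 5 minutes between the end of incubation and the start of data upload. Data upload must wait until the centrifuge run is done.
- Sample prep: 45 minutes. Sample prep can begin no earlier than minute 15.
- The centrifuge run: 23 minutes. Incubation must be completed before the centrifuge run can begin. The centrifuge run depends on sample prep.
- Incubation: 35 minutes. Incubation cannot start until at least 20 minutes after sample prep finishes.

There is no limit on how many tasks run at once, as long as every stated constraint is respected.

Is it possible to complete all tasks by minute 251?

No

Sample prep waits on its own release at minute 15, so it starts at minute 15 and finishes at 15 + 45 = minute 60.
Incubation cannot begin until sample prep (finishes minute 60, plus 20-minute gap → minute 80). It runs from minute 80 to 80 + 35 = minute 115.
For the centrifuge run: incubation (finishes minute 115); sample prep (finishes minute 60). Taking the maximum gives a start of minute 115, and it finishes at 115 + 23 = minute 138.
Data upload cannot start until incubation (finishes minute 115, plus 5-minute gap → minute 120); the centrifuge run (finishes minute 138). The controlling bound is minute 138, so data upload finishes at 138 + 55 = minute 193.
Staining cannot start until the centrifuge run (finishes minute 138, plus 15-minute gap → minute 153); sample prep (finishes minute 60). The controlling bound is minute 153, so staining finishes at 153 + 60 = minute 213.
Secondary incubation cannot begin until staining (finishes minute 213). It runs from minute 213 to 213 + 35 = minute 248.
Quantification cannot start until secondary incubation (finishes minute 248, plus 25-minute gap → minute 273); incubation (finishes minute 115). The controlling bound is minute 273, so quantification finishes at 273 + 15 = minute 288.
The earliest everything can be done is minute 288, which is after the deadline of 251, so it is not possible.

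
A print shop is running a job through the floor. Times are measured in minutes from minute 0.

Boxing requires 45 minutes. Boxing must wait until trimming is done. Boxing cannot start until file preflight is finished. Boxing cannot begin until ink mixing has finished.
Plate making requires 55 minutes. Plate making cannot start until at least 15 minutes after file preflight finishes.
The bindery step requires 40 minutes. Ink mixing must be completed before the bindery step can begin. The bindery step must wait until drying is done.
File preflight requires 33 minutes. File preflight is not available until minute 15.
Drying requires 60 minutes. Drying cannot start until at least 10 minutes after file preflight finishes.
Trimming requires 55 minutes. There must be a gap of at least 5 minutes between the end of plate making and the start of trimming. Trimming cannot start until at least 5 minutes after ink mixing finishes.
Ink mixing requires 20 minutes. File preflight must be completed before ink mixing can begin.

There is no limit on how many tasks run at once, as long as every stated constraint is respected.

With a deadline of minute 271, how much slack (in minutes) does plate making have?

File preflight waits on its own release at minute 15, so it starts at minute 15 and finishes at 15 + 33 = minute 48.
After file preflight (finishes minute 48, plus 15-minute gap → minute 63), plate making can start at minute 63 and finishes at minute 118.

Working backward from the deadline:
To finish by minute 271, boxing (duration 45) must start no later than minute 226.
Trimming has to be done before boxing (must start by minute 226). That means finishing by minute 226, i.e. starting by 226 − 55 = minute 171.
Plate making feeds into trimming (must start by minute 171, minus 5-minute gap → minute 166); so plate making must finish by minute 166 and therefore start by minute 111.
So plate making can start as early as minute 63 and as late as minute 111, giving 111 − 63 = 48 minutes of slack.

48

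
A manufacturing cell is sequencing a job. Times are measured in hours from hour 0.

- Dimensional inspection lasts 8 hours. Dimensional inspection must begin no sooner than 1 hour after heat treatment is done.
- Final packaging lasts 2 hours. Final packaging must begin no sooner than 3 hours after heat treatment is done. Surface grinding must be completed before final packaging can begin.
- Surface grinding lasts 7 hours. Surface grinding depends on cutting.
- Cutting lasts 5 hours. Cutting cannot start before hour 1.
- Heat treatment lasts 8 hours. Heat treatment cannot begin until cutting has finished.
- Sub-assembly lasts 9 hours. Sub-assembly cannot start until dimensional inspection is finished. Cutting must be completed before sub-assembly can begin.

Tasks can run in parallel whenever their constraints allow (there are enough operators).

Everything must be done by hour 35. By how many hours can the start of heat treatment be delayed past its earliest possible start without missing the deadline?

3

Cutting waits on its own release at hour 1, so it starts at hour 1 and finishes at 1 + 5 = hour 6.
After cutting (finishes hour 6), heat treatment can start at hour 6 and finishes at hour 14.

Working backward from the deadline:
Sub-assembly has no dependents, so it just needs to finish by hour 35. Starting by 35 − 9 = hour 26 achieves that.
Dimensional inspection has to be done before sub-assembly (must start by hour 26). That means finishing by hour 26, i.e. starting by 26 − 8 = hour 18.
Final packaging must finish by hour 35; it takes 2 hours, so it must start by 35 − 2 = hour 33.
Heat treatment must finish in time for dimensional inspection (must start by hour 18, minus 1-hour gap → hour 17); final packaging (must start by hour 33, minus 3-hour gap → hour 30). The tightest is hour 17, so heat treatment must start by 17 − 8 = hour 9.
So heat treatment can start as early as hour 6 and as late as hour 9, giving 9 − 6 = 3 hours of slack.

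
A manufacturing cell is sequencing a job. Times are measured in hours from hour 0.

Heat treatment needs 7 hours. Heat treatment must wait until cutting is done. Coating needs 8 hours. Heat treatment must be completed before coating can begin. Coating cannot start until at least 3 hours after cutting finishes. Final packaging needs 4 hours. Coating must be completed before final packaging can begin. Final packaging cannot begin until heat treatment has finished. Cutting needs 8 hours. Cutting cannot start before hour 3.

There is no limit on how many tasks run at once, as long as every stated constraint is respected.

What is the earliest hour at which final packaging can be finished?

30

After its own release at hour 3, cutting can start at hour 3 and finishes at hour 11.
Heat treatment waits on cutting (finishes hour 11), so it starts at hour 11 and finishes at 11 + 7 = hour 18.
Coating cannot start until heat treatment (finishes hour 18); cutting (finishes hour 11, plus 3-hour gap → hour 14). The controlling bound is hour 18, so coating finishes at 18 + 8 = hour 26.
For final packaging: coating (finishes hour 26); heat treatment (finishes hour 18). Taking the maximum gives a start of hour 26, and it finishes at 26 + 4 = hour 30.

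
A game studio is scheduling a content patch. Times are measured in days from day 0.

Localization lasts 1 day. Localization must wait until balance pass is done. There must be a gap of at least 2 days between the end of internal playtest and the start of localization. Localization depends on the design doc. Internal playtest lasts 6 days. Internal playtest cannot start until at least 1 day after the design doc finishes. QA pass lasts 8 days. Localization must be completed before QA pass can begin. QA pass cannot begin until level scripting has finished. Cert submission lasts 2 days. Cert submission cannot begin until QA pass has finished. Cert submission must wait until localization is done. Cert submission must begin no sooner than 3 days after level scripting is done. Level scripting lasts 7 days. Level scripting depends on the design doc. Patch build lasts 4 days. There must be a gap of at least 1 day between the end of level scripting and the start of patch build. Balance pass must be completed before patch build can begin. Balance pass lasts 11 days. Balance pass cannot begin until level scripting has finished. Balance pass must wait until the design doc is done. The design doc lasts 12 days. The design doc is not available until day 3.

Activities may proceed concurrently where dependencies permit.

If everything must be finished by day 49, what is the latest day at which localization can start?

Cert submission has no dependents, so it just needs to finish by day 49. Starting by 49 − 2 = day 47 achieves that.
QA pass feeds into cert submission (must start by day 47); so QA pass must finish by day 47 and therefore start by day 39.
Localization has several dependents: QA pass (must start by day 39); cert submission (must start by day 47). The earliest of those limits is day 39, so localization must start by 39 − 1 = day 38.

38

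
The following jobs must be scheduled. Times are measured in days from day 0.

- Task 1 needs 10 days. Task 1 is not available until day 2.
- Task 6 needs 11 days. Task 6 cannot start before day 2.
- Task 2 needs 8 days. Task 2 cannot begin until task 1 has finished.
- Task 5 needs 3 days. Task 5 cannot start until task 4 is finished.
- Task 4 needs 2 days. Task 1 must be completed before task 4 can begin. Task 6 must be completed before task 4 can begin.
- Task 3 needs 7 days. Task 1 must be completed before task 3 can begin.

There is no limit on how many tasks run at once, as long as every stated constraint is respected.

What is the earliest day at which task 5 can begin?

15

Task 6 cannot begin until its own release at day 2. It runs from day 2 to 2 + 11 = day 13.
After its own release at day 2, task 1 can start at day 2 and finishes at day 12.
Task 4 needs all of task 1 (finishes day 12); task 6 (finishes day 13). That puts its earliest start at day 13; it finishes at 13 + 2 = day 15.
Task 5 waits on task 4 (finishes day 15), so the earliest it can start is day 15.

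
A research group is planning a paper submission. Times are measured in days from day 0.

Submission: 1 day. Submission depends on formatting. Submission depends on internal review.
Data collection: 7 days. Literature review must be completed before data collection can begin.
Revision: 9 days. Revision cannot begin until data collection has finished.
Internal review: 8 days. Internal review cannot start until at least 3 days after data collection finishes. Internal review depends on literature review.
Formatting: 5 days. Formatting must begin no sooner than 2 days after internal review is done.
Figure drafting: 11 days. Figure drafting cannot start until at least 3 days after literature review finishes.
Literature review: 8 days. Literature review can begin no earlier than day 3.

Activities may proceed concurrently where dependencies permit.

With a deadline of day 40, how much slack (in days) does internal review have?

After its own release at day 3, literature review can start at day 3 and finishes at day 11.
Data collection waits on literature review (finishes day 11), so it starts at day 11 and finishes at 11 + 7 = day 18.
Internal review has to wait for data collection (finishes day 18, plus 3-day gap → day 21); literature review (finishes day 11). The latest of these is day 21, so internal review runs day 21 to 21 + 8 = day 29.

Working backward from the deadline:
Nothing follows submission; the deadline of day 40 is its only limit. It must start by 40 − 1 = day 39.
Since submission (must start by day 39) depends on it, formatting must finish by day 39. Backing off its 5-day duration gives a latest start of day 34.
For internal review: formatting (must start by day 34, minus 2-day gap → day 32); submission (must start by day 39). The most restrictive is day 32; with an 8-day duration, internal review must start by day 24.
So internal review can start as early as day 21 and as late as day 24, giving 24 − 21 = 3 days of slack.

3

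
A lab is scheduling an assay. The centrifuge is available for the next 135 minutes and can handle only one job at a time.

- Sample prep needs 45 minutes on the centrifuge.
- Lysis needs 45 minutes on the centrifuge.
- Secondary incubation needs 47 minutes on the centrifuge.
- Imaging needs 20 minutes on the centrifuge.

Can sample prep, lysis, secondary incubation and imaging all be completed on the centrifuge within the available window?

Running back to back, the jobs need 45 + 45 + 47 + 20 = 157 minutes on the centrifuge.
Since 157 > 135, they cannot all fit.

No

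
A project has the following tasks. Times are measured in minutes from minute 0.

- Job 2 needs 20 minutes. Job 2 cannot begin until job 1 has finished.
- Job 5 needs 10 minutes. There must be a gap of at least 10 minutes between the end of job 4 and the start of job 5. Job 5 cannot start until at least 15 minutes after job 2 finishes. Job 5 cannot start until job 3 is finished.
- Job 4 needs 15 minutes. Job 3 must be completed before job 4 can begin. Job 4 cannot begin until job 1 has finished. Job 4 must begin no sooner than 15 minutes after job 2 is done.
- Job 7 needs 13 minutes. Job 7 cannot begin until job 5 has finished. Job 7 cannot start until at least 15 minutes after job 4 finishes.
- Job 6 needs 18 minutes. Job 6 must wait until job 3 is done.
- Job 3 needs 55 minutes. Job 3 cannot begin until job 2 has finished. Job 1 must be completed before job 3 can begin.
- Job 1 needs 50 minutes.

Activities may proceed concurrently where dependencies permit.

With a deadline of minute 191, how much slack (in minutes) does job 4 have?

18

Job 1 has no prerequisites, so it starts at minute 0 and finishes at minute 50.
Job 2 waits on job 1 (finishes minute 50), so it starts at minute 50 and finishes at 50 + 20 = minute 70.
For job 3: job 2 (finishes minute 70); job 1 (finishes minute 50). Taking the maximum gives a start of minute 70, and it finishes at 70 + 55 = minute 125.
Job 4 cannot start until job 3 (finishes minute 125); job 1 (finishes minute 50); job 2 (finishes minute 70, plus 15-minute gap → minute 85). The controlling bound is minute 125, so job 4 finishes at 125 + 15 = minute 140.

Working backward from the deadline:
Job 7 must finish by minute 191; it takes 13 minutes, so it must start by 191 − 13 = minute 178.
Job 5 must finish before job 7 (must start by minute 178). With a 10-minute duration, job 5 must start by 178 − 10 = minute 168.
Job 4 has several dependents: job 5 (must start by minute 168, minus 10-minute gap → minute 158); job 7 (must start by minute 178, minus 15-minute gap → minute 163). The earliest of those limits is minute 158, so job 4 must start by 158 − 15 = minute 143.
So job 4 can start as early as minute 125 and as late as minute 143, giving 143 − 125 = 18 minutes of slack.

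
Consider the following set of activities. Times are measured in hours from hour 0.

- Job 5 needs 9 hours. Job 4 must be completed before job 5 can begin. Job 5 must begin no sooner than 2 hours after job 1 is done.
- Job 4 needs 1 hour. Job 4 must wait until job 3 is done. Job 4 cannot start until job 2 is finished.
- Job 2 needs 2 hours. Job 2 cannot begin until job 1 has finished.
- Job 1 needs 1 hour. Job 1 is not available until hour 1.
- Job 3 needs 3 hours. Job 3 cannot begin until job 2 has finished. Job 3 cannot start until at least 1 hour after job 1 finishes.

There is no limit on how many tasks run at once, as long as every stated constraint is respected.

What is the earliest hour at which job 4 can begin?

After its own release at hour 1, job 1 can start at hour 1 and finishes at hour 2.
Job 2 waits on job 1 (finishes hour 2), so it starts at hour 2 and finishes at 2 + 2 = hour 4.
Job 3 has to wait for job 2 (finishes hour 4); job 1 (finishes hour 2, plus 1-hour gap → hour 3). The latest of these is hour 4, so job 3 runs hour 4 to 4 + 3 = hour 7.
Job 4 waits on job 3 (finishes hour 7); job 2 (finishes hour 4). The latest of these is hour 7, which is the earliest job 4 can start.

7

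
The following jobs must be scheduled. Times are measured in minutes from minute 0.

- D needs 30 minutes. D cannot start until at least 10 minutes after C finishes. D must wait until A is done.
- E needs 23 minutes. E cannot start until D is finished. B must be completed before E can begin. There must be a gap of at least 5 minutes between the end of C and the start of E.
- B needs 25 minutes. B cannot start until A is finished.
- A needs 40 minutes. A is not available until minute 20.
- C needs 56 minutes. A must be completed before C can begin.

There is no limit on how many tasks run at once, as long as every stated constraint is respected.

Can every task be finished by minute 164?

No

After its own release at minute 20, A can start at minute 20 and finishes at minute 60.
C waits on A (finishes minute 60), so it starts at minute 60 and finishes at 60 + 56 = minute 116.
D needs all of C (finishes minute 116, plus 10-minute gap → minute 126); A (finishes minute 60). That puts its earliest start at minute 126; it finishes at 126 + 30 = minute 156.
B waits on A (finishes minute 60), so it starts at minute 60 and finishes at 60 + 25 = minute 85.
For E: D (finishes minute 156); B (finishes minute 85); C (finishes minute 116, plus 5-minute gap → minute 121). Taking the maximum gives a start of minute 156, and it finishes at 156 + 23 = minute 179.
The earliest everything can be done is minute 179, which is after the deadline of 164, so it is not possible.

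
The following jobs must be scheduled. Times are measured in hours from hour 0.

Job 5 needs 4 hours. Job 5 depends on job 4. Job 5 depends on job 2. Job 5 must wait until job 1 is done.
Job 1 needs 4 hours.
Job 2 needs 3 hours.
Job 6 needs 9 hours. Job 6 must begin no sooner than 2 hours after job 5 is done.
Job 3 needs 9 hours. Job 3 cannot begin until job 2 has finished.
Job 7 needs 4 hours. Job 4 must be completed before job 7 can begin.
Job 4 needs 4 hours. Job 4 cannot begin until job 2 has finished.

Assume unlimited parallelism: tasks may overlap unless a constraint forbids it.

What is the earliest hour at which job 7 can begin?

7

Job 2 can start immediately at hour 0; it finishes at hour 3.
After job 2 (finishes hour 3), job 4 can start at hour 3 and finishes at hour 7.
Job 7 waits on job 4 (finishes hour 7), so the earliest it can start is hour 7.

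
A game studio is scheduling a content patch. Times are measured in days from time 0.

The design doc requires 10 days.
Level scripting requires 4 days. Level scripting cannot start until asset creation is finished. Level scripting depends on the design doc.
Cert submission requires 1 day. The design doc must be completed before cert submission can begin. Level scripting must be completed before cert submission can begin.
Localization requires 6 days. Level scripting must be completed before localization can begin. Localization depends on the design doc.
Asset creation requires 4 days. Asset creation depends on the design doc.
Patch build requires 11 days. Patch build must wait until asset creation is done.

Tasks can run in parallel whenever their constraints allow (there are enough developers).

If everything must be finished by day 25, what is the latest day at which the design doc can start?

Localization has no dependents, so it just needs to finish by day 25. Starting by 25 − 6 = day 19 achieves that.
Cert submission must finish by day 25; it takes 1 day, so it must start by 25 − 1 = day 24.
Level scripting must finish in time for localization (must start by day 19); cert submission (must start by day 24). The tightest is day 19, so level scripting must start by 19 − 4 = day 15.
Nothing follows patch build; the deadline of day 25 is its only limit. It must start by 25 − 11 = day 14.
Asset creation has several dependents: level scripting (must start by day 15); patch build (must start by day 14). The earliest of those limits is day 14, so asset creation must start by 14 − 4 = day 10.
The design doc must finish in time for asset creation (must start by day 10); level scripting (must start by day 15); localization (must start by day 19); cert submission (must start by day 24). The tightest is day 10, so the design doc must start by 10 − 10 = day 0.

0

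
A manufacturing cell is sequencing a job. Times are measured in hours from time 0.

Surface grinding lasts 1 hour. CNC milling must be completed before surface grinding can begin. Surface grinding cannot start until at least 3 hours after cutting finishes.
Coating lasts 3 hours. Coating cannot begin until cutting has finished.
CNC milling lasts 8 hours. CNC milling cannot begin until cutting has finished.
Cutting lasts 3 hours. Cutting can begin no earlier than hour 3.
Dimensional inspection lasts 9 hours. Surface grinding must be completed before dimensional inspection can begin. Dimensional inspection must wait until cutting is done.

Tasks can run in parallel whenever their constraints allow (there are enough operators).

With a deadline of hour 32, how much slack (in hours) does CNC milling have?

8

After its own release at hour 3, cutting can start at hour 3 and finishes at hour 6.
After cutting (finishes hour 6), CNC milling can start at hour 6 and finishes at hour 14.

Working backward from the deadline:
Dimensional inspection must finish by hour 32; it takes 9 hours, so it must start by 32 − 9 = hour 23.
Surface grinding feeds into dimensional inspection (must start by hour 23); so surface grinding must finish by hour 23 and therefore start by hour 22.
Since surface grinding (must start by hour 22) depends on it, CNC milling must finish by hour 22. Backing off its 8-hour duration gives a latest start of hour 14.
So CNC milling can start as early as hour 6 and as late as hour 14, giving 14 − 6 = 8 hours of slack.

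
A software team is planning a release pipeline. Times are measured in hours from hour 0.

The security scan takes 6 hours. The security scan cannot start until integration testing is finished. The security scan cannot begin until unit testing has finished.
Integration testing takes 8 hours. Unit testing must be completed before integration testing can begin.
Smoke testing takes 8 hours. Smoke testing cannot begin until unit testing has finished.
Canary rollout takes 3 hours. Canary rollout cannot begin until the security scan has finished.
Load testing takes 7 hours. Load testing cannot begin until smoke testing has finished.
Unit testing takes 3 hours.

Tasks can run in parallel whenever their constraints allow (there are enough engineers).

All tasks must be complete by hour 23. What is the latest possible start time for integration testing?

6

Canary rollout has no dependents, so it just needs to finish by hour 23. Starting by 23 − 3 = hour 20 achieves that.
The security scan must finish before canary rollout (must start by hour 20). With a 6-hour duration, the security scan must start by 20 − 6 = hour 14.
Integration testing must finish before the security scan (must start by hour 14). With an 8-hour duration, integration testing must start by 14 − 8 = hour 6.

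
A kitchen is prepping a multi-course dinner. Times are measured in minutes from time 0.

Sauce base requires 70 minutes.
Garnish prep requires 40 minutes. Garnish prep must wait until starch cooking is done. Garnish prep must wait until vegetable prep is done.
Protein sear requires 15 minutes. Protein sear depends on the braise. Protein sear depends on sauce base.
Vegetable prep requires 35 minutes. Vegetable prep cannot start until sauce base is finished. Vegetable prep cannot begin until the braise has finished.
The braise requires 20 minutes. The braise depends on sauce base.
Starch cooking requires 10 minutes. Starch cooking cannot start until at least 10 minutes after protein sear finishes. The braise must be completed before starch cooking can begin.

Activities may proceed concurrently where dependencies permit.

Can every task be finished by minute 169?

Yes

Sauce base has no prerequisites, so it starts at minute 0 and finishes at minute 70.
After sauce base (finishes minute 70), the braise can start at minute 70 and finishes at minute 90.
Vegetable prep cannot start until sauce base (finishes minute 70); the braise (finishes minute 90). The controlling bound is minute 90, so vegetable prep finishes at 90 + 35 = minute 125.
Protein sear has to wait for the braise (finishes minute 90); sauce base (finishes minute 70). The latest of these is minute 90, so protein sear runs minute 90 to 90 + 15 = minute 105.
For starch cooking: protein sear (finishes minute 105, plus 10-minute gap → minute 115); the braise (finishes minute 90). Taking the maximum gives a start of minute 115, and it finishes at 115 + 10 = minute 125.
Garnish prep has to wait for starch cooking (finishes minute 125); vegetable prep (finishes minute 125). The latest of these is minute 125, so garnish prep runs minute 125 to 125 + 40 = minute 165.
Every task is finished by minute 165, which is no later than the deadline of 169, so the schedule is feasible.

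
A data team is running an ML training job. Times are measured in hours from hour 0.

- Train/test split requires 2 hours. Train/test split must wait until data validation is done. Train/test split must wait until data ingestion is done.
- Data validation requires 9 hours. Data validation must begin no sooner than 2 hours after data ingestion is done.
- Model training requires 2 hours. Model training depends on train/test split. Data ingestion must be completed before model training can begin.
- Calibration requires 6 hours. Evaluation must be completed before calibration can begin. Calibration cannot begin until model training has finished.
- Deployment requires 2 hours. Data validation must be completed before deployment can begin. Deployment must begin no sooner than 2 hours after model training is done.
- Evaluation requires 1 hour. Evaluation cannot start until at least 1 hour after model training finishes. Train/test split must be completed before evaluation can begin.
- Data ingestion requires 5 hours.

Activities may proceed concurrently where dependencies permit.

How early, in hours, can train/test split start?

16

Data ingestion has no prerequisites, so it starts at hour 0 and finishes at hour 5.
Data validation waits on data ingestion (finishes hour 5, plus 2-hour gap → hour 7), so it starts at hour 7 and finishes at 7 + 9 = hour 16.
Train/test split waits on data validation (finishes hour 16); data ingestion (finishes hour 5). The latest of these is hour 16, which is the earliest train/test split can start.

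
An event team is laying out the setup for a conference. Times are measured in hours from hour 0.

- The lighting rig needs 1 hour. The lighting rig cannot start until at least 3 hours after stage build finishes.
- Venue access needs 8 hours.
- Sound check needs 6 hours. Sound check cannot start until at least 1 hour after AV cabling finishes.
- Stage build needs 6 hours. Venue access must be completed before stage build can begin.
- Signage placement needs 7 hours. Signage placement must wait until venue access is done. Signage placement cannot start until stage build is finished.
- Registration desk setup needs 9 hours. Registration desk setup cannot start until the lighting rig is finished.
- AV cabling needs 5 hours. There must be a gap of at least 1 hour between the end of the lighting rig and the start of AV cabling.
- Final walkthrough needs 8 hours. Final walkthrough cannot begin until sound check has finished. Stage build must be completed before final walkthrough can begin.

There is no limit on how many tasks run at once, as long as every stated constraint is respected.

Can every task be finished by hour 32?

No

Nothing blocks venue access, so it runs from hour 0 to hour 8.
Stage build waits on venue access (finishes hour 8), so it starts at hour 8 and finishes at 8 + 6 = hour 14.
Signage placement has to wait for venue access (finishes hour 8); stage build (finishes hour 14). The latest of these is hour 14, so signage placement runs hour 14 to 14 + 7 = hour 21.
The lighting rig cannot begin until stage build (finishes hour 14, plus 3-hour gap → hour 17). It runs from hour 17 to 17 + 1 = hour 18.
Registration desk setup waits on the lighting rig (finishes hour 18), so it starts at hour 18 and finishes at 18 + 9 = hour 27.
AV cabling waits on the lighting rig (finishes hour 18, plus 1-hour gap → hour 19), so it starts at hour 19 and finishes at 19 + 5 = hour 24.
After AV cabling (finishes hour 24, plus 1-hour gap → hour 25), sound check can start at hour 25 and finishes at hour 31.
Final walkthrough needs all of sound check (finishes hour 31); stage build (finishes hour 14). That puts its earliest start at hour 31; it finishes at 31 + 8 = hour 39.
The earliest everything can be done is hour 39, which is after the deadline of 32, so it is not possible.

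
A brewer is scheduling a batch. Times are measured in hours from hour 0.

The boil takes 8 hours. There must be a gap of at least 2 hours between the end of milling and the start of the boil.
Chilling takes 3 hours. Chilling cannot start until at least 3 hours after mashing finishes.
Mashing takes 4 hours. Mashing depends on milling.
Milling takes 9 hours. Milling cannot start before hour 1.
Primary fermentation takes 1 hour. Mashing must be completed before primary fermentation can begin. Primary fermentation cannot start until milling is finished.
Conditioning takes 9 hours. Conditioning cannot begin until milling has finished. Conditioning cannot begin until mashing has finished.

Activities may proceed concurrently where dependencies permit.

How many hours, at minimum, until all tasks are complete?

After its own release at hour 1, milling can start at hour 1 and finishes at hour 10.
The boil waits on milling (finishes hour 10, plus 2-hour gap → hour 12), so it starts at hour 12 and finishes at 12 + 8 = hour 20.
Mashing cannot begin until milling (finishes hour 10). It runs from hour 10 to 10 + 4 = hour 14.
Conditioning needs all of milling (finishes hour 10); mashing (finishes hour 14). That puts its earliest start at hour 14; it finishes at 14 + 9 = hour 23.
Primary fermentation needs all of mashing (finishes hour 14); milling (finishes hour 10). That puts its earliest start at hour 14; it finishes at 14 + 1 = hour 15.
Chilling waits on mashing (finishes hour 14, plus 3-hour gap → hour 17), so it starts at hour 17 and finishes at 17 + 3 = hour 20.
All tasks are finished once the last one completes. Finish times: Milling at 10, Mashing at 14, The boil at 20, Chilling at 20, Primary fermentation at 15, Conditioning at 23. The latest is hour 23.

23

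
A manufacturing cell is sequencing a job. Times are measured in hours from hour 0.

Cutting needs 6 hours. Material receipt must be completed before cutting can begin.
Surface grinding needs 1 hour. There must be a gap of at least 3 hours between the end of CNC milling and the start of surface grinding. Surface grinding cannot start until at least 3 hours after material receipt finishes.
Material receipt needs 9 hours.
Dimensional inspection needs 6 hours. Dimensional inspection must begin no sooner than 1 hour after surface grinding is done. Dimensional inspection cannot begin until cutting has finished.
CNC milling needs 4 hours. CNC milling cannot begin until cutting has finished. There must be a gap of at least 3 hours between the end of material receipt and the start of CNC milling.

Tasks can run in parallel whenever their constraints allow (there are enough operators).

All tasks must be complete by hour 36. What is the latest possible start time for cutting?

15

Dimensional inspection has no dependents, so it just needs to finish by hour 36. Starting by 36 − 6 = hour 30 achieves that.
Surface grinding must finish before dimensional inspection (must start by hour 30, minus 1-hour gap → hour 29). With a 1-hour duration, surface grinding must start by 29 − 1 = hour 28.
CNC milling has to be done before surface grinding (must start by hour 28, minus 3-hour gap → hour 25). That means finishing by hour 25, i.e. starting by 25 − 4 = hour 21.
Cutting feeds CNC milling (must start by hour 21); dimensional inspection (must start by hour 30). Taking the minimum, cutting must finish by hour 21 and start by 21 − 6 = hour 15.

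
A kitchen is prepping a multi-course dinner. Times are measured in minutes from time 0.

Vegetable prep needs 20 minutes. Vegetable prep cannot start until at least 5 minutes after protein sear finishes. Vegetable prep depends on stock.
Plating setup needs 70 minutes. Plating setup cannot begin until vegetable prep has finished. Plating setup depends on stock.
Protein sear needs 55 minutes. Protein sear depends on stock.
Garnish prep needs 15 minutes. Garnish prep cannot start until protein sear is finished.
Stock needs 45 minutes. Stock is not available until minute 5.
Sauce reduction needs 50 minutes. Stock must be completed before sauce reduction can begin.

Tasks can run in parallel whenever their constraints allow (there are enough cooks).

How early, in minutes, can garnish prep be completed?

Stock waits on its own release at minute 5, so it starts at minute 5 and finishes at 5 + 45 = minute 50.
After stock (finishes minute 50), protein sear can start at minute 50 and finishes at minute 105.
After protein sear (finishes minute 105), garnish prep can start at minute 105 and finishes at minute 120.

120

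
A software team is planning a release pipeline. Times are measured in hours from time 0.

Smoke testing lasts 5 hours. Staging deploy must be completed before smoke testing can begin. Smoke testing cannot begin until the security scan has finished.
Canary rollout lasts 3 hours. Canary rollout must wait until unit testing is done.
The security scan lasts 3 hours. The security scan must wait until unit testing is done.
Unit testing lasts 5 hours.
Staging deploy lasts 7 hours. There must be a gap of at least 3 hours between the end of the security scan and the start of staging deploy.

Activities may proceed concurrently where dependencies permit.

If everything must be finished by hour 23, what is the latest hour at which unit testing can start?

0

Smoke testing has no dependents, so it just needs to finish by hour 23. Starting by 23 − 5 = hour 18 achieves that.
Staging deploy has to be done before smoke testing (must start by hour 18). That means finishing by hour 18, i.e. starting by 18 − 7 = hour 11.
The security scan has several dependents: staging deploy (must start by hour 11, minus 3-hour gap → hour 8); smoke testing (must start by hour 18). The earliest of those limits is hour 8, so the security scan must start by 8 − 3 = hour 5.
Nothing follows canary rollout; the deadline of hour 23 is its only limit. It must start by 23 − 3 = hour 20.
Unit testing must finish in time for the security scan (must start by hour 5); canary rollout (must start by hour 20). The tightest is hour 5, so unit testing must start by 5 − 5 = hour 0.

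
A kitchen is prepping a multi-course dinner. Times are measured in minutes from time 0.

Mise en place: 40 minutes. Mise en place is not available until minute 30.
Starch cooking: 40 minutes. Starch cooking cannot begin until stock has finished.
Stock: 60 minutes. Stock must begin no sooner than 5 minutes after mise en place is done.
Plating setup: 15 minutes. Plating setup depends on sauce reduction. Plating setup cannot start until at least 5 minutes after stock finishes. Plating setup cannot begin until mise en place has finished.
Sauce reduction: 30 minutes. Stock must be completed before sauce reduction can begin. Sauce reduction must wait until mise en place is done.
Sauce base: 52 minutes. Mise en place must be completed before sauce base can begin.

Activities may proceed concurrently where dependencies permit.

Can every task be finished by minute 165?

After its own release at minute 30, mise en place can start at minute 30 and finishes at minute 70.
After mise en place (finishes minute 70), sauce base can start at minute 70 and finishes at minute 122.
After mise en place (finishes minute 70, plus 5-minute gap → minute 75), stock can start at minute 75 and finishes at minute 135.
Starch cooking cannot begin until stock (finishes minute 135). It runs from minute 135 to 135 + 40 = minute 175.
For sauce reduction: stock (finishes minute 135); mise en place (finishes minute 70). Taking the maximum gives a start of minute 135, and it finishes at 135 + 30 = minute 165.
Plating setup needs all of sauce reduction (finishes minute 165); stock (finishes minute 135, plus 5-minute gap → minute 140); mise en place (finishes minute 70). That puts its earliest start at minute 165; it finishes at 165 + 15 = minute 180.
The earliest everything can be done is minute 180, which is after the deadline of 165, so it is not possible.

No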